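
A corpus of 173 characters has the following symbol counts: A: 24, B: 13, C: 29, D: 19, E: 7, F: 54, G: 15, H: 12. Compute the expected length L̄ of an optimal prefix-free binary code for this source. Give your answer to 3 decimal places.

Probabilities are the counts divided by 173.
Repeatedly combine the two least-probable nodes; the expected code length is the sum of the merged weights.
merge 7/173 + 12/173 → 19/173
merge 13/173 + 15/173 → 28/173
merge 19/173 + 19/173 → 38/173
merge 24/173 + 28/173 → 52/173
merge 29/173 + 38/173 → 67/173
merge 52/173 + 54/173 → 106/173
merge 67/173 + 106/173 → 1
L = 19/173 + 28/173 + 38/173 + 52/173 + 67/173 + 106/173 + 1 = 483/173 ≈ 2.792 bits/symbol.

2.792 bits/symbol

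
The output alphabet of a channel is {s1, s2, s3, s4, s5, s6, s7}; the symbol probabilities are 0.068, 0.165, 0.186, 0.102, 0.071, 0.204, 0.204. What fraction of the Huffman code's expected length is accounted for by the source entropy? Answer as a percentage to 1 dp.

98.4%

Entropy H = −Σ p log₂ p ≈ 2.6865 bits.
Huffman merges: 17/250+71/1000→139/1000; 51/500+139/1000→241/1000; 33/200+93/500→351/1000; 51/250+51/250→51/125; 241/1000+351/1000→74/125; 51/125+74/125→1. L = 2731/1000 ≈ 2.7310.
Efficiency = H/L = 2.6865/2.7310 = 98.4%.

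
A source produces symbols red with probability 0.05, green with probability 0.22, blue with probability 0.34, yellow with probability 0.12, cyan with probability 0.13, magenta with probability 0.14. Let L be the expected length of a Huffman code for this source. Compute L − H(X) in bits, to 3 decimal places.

0.067 bits

Entropy H = −Σ p log₂ p ≈ 2.3727 bits.
Huffman merges: 1/20+3/25→17/100; 13/100+7/50→27/100; 17/100+11/50→39/100; 27/100+17/50→61/100; 39/100+61/100→1. L = 61/25 ≈ 2.4400.
L − H = 2.4400 − 2.3727 = 0.067 bits.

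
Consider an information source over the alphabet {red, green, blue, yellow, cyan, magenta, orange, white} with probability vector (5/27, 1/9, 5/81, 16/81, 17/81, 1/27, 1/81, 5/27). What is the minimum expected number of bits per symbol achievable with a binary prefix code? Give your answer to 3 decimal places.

2.753 bits/symbol

Repeatedly combine the two least-probable nodes; the expected code length is the sum of the merged weights.
merge 1/81 + 1/27 → 4/81
merge 4/81 + 5/81 → 1/9
merge 1/9 + 1/9 → 2/9
merge 5/27 + 5/27 → 10/27
merge 16/81 + 17/81 → 11/27
merge 2/9 + 10/27 → 16/27
merge 11/27 + 16/27 → 1
L = 4/81 + 1/9 + 2/9 + 10/27 + 11/27 + 16/27 + 1 = 223/81 ≈ 2.753 bits/symbol.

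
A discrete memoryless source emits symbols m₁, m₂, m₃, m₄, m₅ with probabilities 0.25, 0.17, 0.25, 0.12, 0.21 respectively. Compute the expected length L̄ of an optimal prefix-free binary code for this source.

Repeatedly combine the two least-probable nodes; the expected code length is the sum of the merged weights.
merge 3/25 + 17/100 → 29/100
merge 21/100 + 1/4 → 23/50
merge 1/4 + 29/100 → 27/50
merge 23/50 + 27/50 → 1
L = 29/100 + 23/50 + 27/50 + 1 = 229/100 = 2.29 bits/symbol.

2.29 bits/symbol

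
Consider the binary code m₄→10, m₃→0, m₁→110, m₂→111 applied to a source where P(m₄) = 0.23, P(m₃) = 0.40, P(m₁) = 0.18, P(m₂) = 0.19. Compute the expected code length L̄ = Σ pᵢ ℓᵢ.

1.97 bits/symbol

L̄ = Σ pᵢ·ℓᵢ = 0.23·2 + 0.40·1 + 0.18·3 + 0.19·3 = 1.97 bits/symbol.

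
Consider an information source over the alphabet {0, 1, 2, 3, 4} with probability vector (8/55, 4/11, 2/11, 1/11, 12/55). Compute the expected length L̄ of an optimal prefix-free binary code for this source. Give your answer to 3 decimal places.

Repeatedly combine the two least-probable nodes; the expected code length is the sum of the merged weights.
merge 1/11 + 8/55 → 13/55
merge 2/11 + 12/55 → 2/5
merge 13/55 + 4/11 → 3/5
merge 2/5 + 3/5 → 1
L = 13/55 + 2/5 + 3/5 + 1 = 123/55 ≈ 2.236 bits/symbol.

2.236 bits/symbol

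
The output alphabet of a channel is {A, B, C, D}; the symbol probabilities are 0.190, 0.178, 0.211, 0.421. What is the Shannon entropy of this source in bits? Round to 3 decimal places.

H = −Σ pᵢ log₂ pᵢ.
−0.190·log₂(0.190) = 0.4552
−0.178·log₂(0.178) = 0.4432
−0.211·log₂(0.211) = 0.4736
−0.421·log₂(0.421) = 0.5255
Sum ≈ 1.8975 → 1.898 bits.

1.898 bits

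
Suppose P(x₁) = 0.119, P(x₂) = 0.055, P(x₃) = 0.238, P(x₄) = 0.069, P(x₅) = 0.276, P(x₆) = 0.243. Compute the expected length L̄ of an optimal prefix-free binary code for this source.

Repeatedly combine the two least-probable nodes; the expected code length is the sum of the merged weights.
merge 11/200 + 69/1000 → 31/250
merge 119/1000 + 31/250 → 243/1000
merge 119/500 + 243/1000 → 481/1000
merge 243/1000 + 69/250 → 519/1000
merge 481/1000 + 519/1000 → 1
L = 31/250 + 243/1000 + 481/1000 + 519/1000 + 1 = 2367/1000 = 2.367 bits/symbol.

2.367 bits/symbol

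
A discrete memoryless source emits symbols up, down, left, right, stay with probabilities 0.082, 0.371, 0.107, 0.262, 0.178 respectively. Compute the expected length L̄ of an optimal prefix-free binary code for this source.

Repeatedly combine the two least-probable nodes; the expected code length is the sum of the merged weights.
merge 41/500 + 107/1000 → 189/1000
merge 89/500 + 189/1000 → 367/1000
merge 131/500 + 367/1000 → 629/1000
merge 371/1000 + 629/1000 → 1
L = 189/1000 + 367/1000 + 629/1000 + 1 = 437/200 = 2.185 bits/symbol.

2.185 bits/symbol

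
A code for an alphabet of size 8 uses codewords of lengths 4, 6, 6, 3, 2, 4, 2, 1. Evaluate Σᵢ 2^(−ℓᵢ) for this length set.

1.28125

With common denominator 2^6 = 64: Σ 2^(−ℓᵢ) = 4/64 + 1/64 + 1/64 + 8/64 + 16/64 + 4/64 + 16/64 + 32/64 = 82/64 = 1.28125.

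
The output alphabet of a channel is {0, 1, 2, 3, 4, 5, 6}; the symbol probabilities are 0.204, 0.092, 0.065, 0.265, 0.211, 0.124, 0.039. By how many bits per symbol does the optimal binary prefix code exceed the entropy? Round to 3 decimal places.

0.042 bits

Entropy H = −Σ p log₂ p ≈ 2.5782 bits.
Huffman merges: 39/1000+13/200→13/125; 23/250+13/125→49/250; 31/250+49/250→8/25; 51/250+211/1000→83/200; 53/200+8/25→117/200; 83/200+117/200→1. L = 131/50 ≈ 2.6200.
L − H = 2.6200 − 2.5782 = 0.042 bits.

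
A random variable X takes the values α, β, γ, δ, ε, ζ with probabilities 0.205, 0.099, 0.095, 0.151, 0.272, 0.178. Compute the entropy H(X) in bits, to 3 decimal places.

H = −Σ pᵢ log₂ pᵢ.
−0.205·log₂(0.205) = 0.4687
−0.099·log₂(0.099) = 0.3303
−0.095·log₂(0.095) = 0.3226
−0.151·log₂(0.151) = 0.4118
−0.272·log₂(0.272) = 0.5109
−0.178·log₂(0.178) = 0.4432
Sum ≈ 2.4876 → 2.488 bits.

2.488 bits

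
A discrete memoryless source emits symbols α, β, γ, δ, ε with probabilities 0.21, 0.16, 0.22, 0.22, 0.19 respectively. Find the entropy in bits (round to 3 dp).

2.312 bits

H = −Σ pᵢ log₂ pᵢ.
−0.21·log₂(0.21) = 0.4728
−0.16·log₂(0.16) = 0.4230
−0.22·log₂(0.22) = 0.4806
−0.22·log₂(0.22) = 0.4806
−0.19·log₂(0.19) = 0.4552
Sum ≈ 2.3122 → 2.312 bits.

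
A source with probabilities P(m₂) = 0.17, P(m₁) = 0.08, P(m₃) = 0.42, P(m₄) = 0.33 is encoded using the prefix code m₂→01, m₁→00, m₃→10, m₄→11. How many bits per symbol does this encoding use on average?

2 bits/symbol

L̄ = Σ pᵢ·ℓᵢ = 0.17·2 + 0.08·2 + 0.42·2 + 0.33·2 = 2 bits/symbol.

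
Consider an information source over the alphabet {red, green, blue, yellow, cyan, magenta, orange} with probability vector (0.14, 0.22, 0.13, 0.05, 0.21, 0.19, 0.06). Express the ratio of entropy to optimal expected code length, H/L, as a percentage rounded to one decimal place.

Entropy H = −Σ p log₂ p ≈ 2.6480 bits.
Huffman merges: 1/20+3/50→11/100; 11/100+13/100→6/25; 7/50+19/100→33/100; 21/100+11/50→43/100; 6/25+33/100→57/100; 43/100+57/100→1. L = 67/25 ≈ 2.6800.
Efficiency = H/L = 2.6480/2.6800 = 98.8%.

98.8%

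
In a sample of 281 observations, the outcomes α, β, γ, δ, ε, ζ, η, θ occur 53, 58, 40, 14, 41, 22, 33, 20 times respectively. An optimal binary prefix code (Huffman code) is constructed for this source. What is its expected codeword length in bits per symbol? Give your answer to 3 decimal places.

2.915 bits/symbol

Probabilities are the counts divided by 281.
Repeatedly combine the two least-probable nodes; the expected code length is the sum of the merged weights.
merge 14/281 + 20/281 → 34/281
merge 22/281 + 33/281 → 55/281
merge 34/281 + 40/281 → 74/281
merge 41/281 + 53/281 → 94/281
merge 55/281 + 58/281 → 113/281
merge 74/281 + 94/281 → 168/281
merge 113/281 + 168/281 → 1
L = 34/281 + 55/281 + 74/281 + 94/281 + 113/281 + 168/281 + 1 = 819/281 ≈ 2.915 bits/symbol.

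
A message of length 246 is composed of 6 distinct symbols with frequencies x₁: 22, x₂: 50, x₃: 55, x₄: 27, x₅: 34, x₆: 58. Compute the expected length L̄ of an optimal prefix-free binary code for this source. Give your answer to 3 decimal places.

2.537 bits/symbol

Probabilities are the counts divided by 246.
Repeatedly combine the two least-probable nodes; the expected code length is the sum of the merged weights.
merge 11/123 + 9/82 → 49/246
merge 17/123 + 49/246 → 83/246
merge 25/123 + 55/246 → 35/82
merge 29/123 + 83/246 → 47/82
merge 35/82 + 47/82 → 1
L = 49/246 + 83/246 + 35/82 + 47/82 + 1 = 104/41 ≈ 2.537 bits/symbol.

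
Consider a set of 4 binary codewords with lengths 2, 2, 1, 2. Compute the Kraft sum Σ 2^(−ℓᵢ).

With common denominator 2^2 = 4: Σ 2^(−ℓᵢ) = 1/4 + 1/4 + 2/4 + 1/4 = 5/4 = 1.25.

1.25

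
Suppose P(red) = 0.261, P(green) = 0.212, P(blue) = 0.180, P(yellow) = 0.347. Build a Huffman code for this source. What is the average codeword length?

2 bits/symbol

Repeatedly combine the two least-probable nodes; the expected code length is the sum of the merged weights.
merge 9/50 + 53/250 → 49/125
merge 261/1000 + 347/1000 → 76/125
merge 49/125 + 76/125 → 1
L = 49/125 + 76/125 + 1 = 2 bits/symbol.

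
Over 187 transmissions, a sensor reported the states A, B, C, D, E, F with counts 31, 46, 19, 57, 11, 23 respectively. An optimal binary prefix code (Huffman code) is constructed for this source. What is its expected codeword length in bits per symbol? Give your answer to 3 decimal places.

Probabilities are the counts divided by 187.
Repeatedly combine the two least-probable nodes; the expected code length is the sum of the merged weights.
merge 1/17 + 19/187 → 30/187
merge 23/187 + 30/187 → 53/187
merge 31/187 + 46/187 → 7/17
merge 53/187 + 57/187 → 10/17
merge 7/17 + 10/17 → 1
L = 30/187 + 53/187 + 7/17 + 10/17 + 1 = 457/187 ≈ 2.444 bits/symbol.

2.444 bits/symbol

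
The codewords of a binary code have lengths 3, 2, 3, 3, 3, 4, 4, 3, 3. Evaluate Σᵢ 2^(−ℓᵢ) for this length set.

With common denominator 2^4 = 16: Σ 2^(−ℓᵢ) = 2/16 + 4/16 + 2/16 + 2/16 + 2/16 + 1/16 + 1/16 + 2/16 + 2/16 = 18/16 = 1.125.

1.125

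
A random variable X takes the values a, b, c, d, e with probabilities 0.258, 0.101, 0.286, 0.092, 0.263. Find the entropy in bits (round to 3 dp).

2.178 bits

H = −Σ pᵢ log₂ pᵢ.
−0.258·log₂(0.258) = 0.5043
−0.101·log₂(0.101) = 0.3341
−0.286·log₂(0.286) = 0.5165
−0.092·log₂(0.092) = 0.3167
−0.263·log₂(0.263) = 0.5068
Sum ≈ 2.1783 → 2.178 bits.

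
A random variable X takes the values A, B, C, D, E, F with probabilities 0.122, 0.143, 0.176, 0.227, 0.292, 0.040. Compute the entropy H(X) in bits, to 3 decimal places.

2.403 bits

H = −Σ pᵢ log₂ pᵢ.
−0.122·log₂(0.122) = 0.3703
−0.143·log₂(0.143) = 0.4012
−0.176·log₂(0.176) = 0.4411
−0.227·log₂(0.227) = 0.4856
−0.292·log₂(0.292) = 0.5186
−0.040·log₂(0.040) = 0.1858
Sum ≈ 2.4026 → 2.403 bits.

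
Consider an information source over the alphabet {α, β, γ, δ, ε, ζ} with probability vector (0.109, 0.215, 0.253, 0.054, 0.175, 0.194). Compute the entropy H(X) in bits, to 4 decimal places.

2.4534 bits

H = −Σ pᵢ log₂ pᵢ.
−0.109·log₂(0.109) = 0.3485
−0.215·log₂(0.215) = 0.4768
−0.253·log₂(0.253) = 0.5016
−0.054·log₂(0.054) = 0.2274
−0.175·log₂(0.175) = 0.4401
−0.194·log₂(0.194) = 0.4590
Sum ≈ 2.4534 → 2.4534 bits.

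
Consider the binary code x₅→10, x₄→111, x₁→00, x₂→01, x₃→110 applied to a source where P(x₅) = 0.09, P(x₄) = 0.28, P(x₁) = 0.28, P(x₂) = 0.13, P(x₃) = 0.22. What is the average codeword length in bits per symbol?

L̄ = Σ pᵢ·ℓᵢ = 0.09·2 + 0.28·3 + 0.28·2 + 0.13·2 + 0.22·3 = 2.5 bits/symbol.

2.5 bits/symbol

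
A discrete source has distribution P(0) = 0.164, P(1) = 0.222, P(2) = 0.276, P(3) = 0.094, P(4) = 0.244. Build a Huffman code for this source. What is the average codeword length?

Repeatedly combine the two least-probable nodes; the expected code length is the sum of the merged weights.
merge 47/500 + 41/250 → 129/500
merge 111/500 + 61/250 → 233/500
merge 129/500 + 69/250 → 267/500
merge 233/500 + 267/500 → 1
L = 129/500 + 233/500 + 267/500 + 1 = 1129/500 = 2.258 bits/symbol.

2.258 bits/symbol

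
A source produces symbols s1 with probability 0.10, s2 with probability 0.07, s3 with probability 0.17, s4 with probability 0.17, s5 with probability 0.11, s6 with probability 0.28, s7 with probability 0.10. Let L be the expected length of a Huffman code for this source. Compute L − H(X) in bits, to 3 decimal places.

Entropy H = −Σ p log₂ p ≈ 2.6666 bits.
Huffman merges: 7/100+1/10→17/100; 1/10+11/100→21/100; 17/100+17/100→17/50; 17/100+21/100→19/50; 7/25+17/50→31/50; 19/50+31/50→1. L = 68/25 ≈ 2.7200.
L − H = 2.7200 − 2.6666 = 0.053 bits.

0.053 bits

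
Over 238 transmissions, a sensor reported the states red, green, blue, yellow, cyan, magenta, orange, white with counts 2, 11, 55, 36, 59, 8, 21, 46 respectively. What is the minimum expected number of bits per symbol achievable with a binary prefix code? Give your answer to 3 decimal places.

Probabilities are the counts divided by 238.
Repeatedly combine the two least-probable nodes; the expected code length is the sum of the merged weights.
merge 1/119 + 4/119 → 5/119
merge 5/119 + 11/238 → 3/34
merge 3/34 + 3/34 → 3/17
merge 18/119 + 3/17 → 39/119
merge 23/119 + 55/238 → 101/238
merge 59/238 + 39/119 → 137/238
merge 101/238 + 137/238 → 1
L = 5/119 + 3/34 + 3/17 + 39/119 + 101/238 + 137/238 + 1 = 627/238 ≈ 2.634 bits/symbol.

2.634 bits/symbol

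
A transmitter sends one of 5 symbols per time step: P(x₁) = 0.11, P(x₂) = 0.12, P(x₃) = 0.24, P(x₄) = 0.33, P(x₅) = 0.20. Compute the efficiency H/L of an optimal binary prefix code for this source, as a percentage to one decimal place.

98.8%

Entropy H = −Σ p log₂ p ≈ 2.2037 bits.
Huffman merges: 11/100+3/25→23/100; 1/5+23/100→43/100; 6/25+33/100→57/100; 43/100+57/100→1. L = 223/100 ≈ 2.2300.
Efficiency = H/L = 2.2037/2.2300 = 98.8%.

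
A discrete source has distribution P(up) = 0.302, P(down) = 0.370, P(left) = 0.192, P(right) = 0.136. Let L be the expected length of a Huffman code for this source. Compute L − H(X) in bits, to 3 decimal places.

Entropy H = −Σ p log₂ p ≈ 1.9010 bits.
Huffman merges: 17/125+24/125→41/125; 151/500+41/125→63/100; 37/100+63/100→1. L = 979/500 ≈ 1.9580.
L − H = 1.9580 − 1.9010 = 0.057 bits.

0.057 bits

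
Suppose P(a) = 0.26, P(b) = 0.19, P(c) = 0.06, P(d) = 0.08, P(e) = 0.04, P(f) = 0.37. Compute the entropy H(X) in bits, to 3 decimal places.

2.212 bits

H = −Σ pᵢ log₂ pᵢ.
−0.26·log₂(0.26) = 0.5053
−0.19·log₂(0.19) = 0.4552
−0.06·log₂(0.06) = 0.2435
−0.08·log₂(0.08) = 0.2915
−0.04·log₂(0.04) = 0.1858
−0.37·log₂(0.37) = 0.5307
Sum ≈ 2.2120 → 2.212 bits.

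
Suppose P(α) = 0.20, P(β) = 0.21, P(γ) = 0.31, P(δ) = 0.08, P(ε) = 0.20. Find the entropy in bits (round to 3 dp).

H = −Σ pᵢ log₂ pᵢ.
−0.20·log₂(0.20) = 0.4644
−0.21·log₂(0.21) = 0.4728
−0.31·log₂(0.31) = 0.5238
−0.08·log₂(0.08) = 0.2915
−0.20·log₂(0.20) = 0.4644
Sum ≈ 2.2169 → 2.217 bits.

2.217 bits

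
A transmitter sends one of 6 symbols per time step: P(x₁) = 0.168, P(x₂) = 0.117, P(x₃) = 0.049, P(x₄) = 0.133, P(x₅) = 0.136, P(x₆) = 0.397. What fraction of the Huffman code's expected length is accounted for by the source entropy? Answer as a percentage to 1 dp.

Entropy H = −Σ p log₂ p ≈ 2.3154 bits.
Huffman merges: 49/1000+117/1000→83/500; 133/1000+17/125→269/1000; 83/500+21/125→167/500; 269/1000+167/500→603/1000; 397/1000+603/1000→1. L = 593/250 ≈ 2.3720.
Efficiency = H/L = 2.3154/2.3720 = 97.6%.

97.6%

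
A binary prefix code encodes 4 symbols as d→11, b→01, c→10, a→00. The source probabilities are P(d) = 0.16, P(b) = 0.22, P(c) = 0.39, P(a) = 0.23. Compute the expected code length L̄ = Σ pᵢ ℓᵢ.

2 bits/symbol

L̄ = Σ pᵢ·ℓᵢ = 0.16·2 + 0.22·2 + 0.39·2 + 0.23·2 = 2 bits/symbol.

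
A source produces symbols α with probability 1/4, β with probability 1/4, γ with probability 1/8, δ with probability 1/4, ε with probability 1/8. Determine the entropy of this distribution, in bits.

Each probability is a power of 1/2, so log₂(1/p) is an integer.
H = Σ p·log₂(1/p) = 1/4·2 + 1/4·2 + 1/8·3 + 1/4·2 + 1/8·3 = 2.25 bits.

2.25 bits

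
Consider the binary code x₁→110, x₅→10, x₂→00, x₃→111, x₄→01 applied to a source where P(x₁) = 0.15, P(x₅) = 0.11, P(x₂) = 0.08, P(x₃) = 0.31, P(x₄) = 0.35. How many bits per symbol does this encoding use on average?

L̄ = Σ pᵢ·ℓᵢ = 0.15·3 + 0.11·2 + 0.08·2 + 0.31·3 + 0.35·2 = 2.46 bits/symbol.

2.46 bits/symbol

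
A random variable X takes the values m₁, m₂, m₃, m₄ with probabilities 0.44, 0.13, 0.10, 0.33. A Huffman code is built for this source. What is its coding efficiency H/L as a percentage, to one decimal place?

98.5%

Entropy H = −Σ p log₂ p ≈ 1.7638 bits.
Huffman merges: 1/10+13/100→23/100; 23/100+33/100→14/25; 11/25+14/25→1. L = 179/100 ≈ 1.7900.
Efficiency = H/L = 1.7638/1.7900 = 98.5%.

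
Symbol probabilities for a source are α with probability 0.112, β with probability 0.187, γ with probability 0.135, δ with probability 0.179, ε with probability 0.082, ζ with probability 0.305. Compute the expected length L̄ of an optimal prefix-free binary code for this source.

2.508 bits/symbol

Repeatedly combine the two least-probable nodes; the expected code length is the sum of the merged weights.
merge 41/500 + 14/125 → 97/500
merge 27/200 + 179/1000 → 157/500
merge 187/1000 + 97/500 → 381/1000
merge 61/200 + 157/500 → 619/1000
merge 381/1000 + 619/1000 → 1
L = 97/500 + 157/500 + 381/1000 + 619/1000 + 1 = 627/250 = 2.508 bits/symbol.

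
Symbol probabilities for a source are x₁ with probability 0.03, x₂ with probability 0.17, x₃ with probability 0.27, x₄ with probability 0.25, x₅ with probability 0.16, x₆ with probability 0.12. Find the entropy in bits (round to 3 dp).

H = −Σ pᵢ log₂ pᵢ.
−0.03·log₂(0.03) = 0.1518
−0.17·log₂(0.17) = 0.4346
−0.27·log₂(0.27) = 0.5100
−0.25·log₂(0.25) = 0.5000
−0.16·log₂(0.16) = 0.4230
−0.12·log₂(0.12) = 0.3671
Sum ≈ 2.3865 → 2.386 bits.

2.386 bits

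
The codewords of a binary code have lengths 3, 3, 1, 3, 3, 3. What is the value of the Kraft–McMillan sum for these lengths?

With common denominator 2^3 = 8: Σ 2^(−ℓᵢ) = 1/8 + 1/8 + 4/8 + 1/8 + 1/8 + 1/8 = 9/8 = 1.125.

1.125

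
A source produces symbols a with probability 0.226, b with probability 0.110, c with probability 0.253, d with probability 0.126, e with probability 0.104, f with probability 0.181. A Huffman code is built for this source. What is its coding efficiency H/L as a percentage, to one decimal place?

Entropy H = −Σ p log₂ p ≈ 2.4993 bits.
Huffman merges: 13/125+11/100→107/500; 63/500+181/1000→307/1000; 107/500+113/500→11/25; 253/1000+307/1000→14/25; 11/25+14/25→1. L = 2521/1000 ≈ 2.5210.
Efficiency = H/L = 2.4993/2.5210 = 99.1%.

99.1%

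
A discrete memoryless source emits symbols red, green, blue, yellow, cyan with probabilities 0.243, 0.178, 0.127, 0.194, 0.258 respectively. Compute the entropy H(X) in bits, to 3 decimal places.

H = −Σ pᵢ log₂ pᵢ.
−0.243·log₂(0.243) = 0.4960
−0.178·log₂(0.178) = 0.4432
−0.127·log₂(0.127) = 0.3781
−0.194·log₂(0.194) = 0.4590
−0.258·log₂(0.258) = 0.5043
Sum ≈ 2.2805 → 2.281 bits.

2.281 bits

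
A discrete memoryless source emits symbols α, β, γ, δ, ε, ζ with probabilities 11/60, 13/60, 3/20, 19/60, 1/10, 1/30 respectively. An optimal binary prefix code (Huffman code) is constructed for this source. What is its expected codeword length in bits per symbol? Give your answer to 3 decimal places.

2.417 bits/symbol

Repeatedly combine the two least-probable nodes; the expected code length is the sum of the merged weights.
merge 1/30 + 1/10 → 2/15
merge 2/15 + 3/20 → 17/60
merge 11/60 + 13/60 → 2/5
merge 17/60 + 19/60 → 3/5
merge 2/5 + 3/5 → 1
L = 2/15 + 17/60 + 2/5 + 3/5 + 1 = 29/12 ≈ 2.417 bits/symbol.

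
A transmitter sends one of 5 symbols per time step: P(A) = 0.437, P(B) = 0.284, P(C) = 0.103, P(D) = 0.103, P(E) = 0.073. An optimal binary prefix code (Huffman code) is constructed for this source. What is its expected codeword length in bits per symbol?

2.018 bits/symbol

Repeatedly combine the two least-probable nodes; the expected code length is the sum of the merged weights.
merge 73/1000 + 103/1000 → 22/125
merge 103/1000 + 22/125 → 279/1000
merge 279/1000 + 71/250 → 563/1000
merge 437/1000 + 563/1000 → 1
L = 22/125 + 279/1000 + 563/1000 + 1 = 1009/500 = 2.018 bits/symbol.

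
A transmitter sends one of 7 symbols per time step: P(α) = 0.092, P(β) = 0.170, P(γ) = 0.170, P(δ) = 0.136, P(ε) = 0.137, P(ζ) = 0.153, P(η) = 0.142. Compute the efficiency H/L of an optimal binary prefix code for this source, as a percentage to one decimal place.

Entropy H = −Σ p log₂ p ≈ 2.7845 bits.
Huffman merges: 23/250+17/125→57/250; 137/1000+71/500→279/1000; 153/1000+17/100→323/1000; 17/100+57/250→199/500; 279/1000+323/1000→301/500; 199/500+301/500→1. L = 283/100 ≈ 2.8300.
Efficiency = H/L = 2.7845/2.8300 = 98.4%.

98.4%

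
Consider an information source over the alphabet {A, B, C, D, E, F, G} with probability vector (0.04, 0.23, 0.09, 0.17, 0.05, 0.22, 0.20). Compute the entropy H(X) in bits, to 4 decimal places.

H = −Σ pᵢ log₂ pᵢ.
−0.04·log₂(0.04) = 0.1858
−0.23·log₂(0.23) = 0.4877
−0.09·log₂(0.09) = 0.3127
−0.17·log₂(0.17) = 0.4346
−0.05·log₂(0.05) = 0.2161
−0.22·log₂(0.22) = 0.4806
−0.20·log₂(0.20) = 0.4644
Sum ≈ 2.5817 → 2.5817 bits.

2.5817 bits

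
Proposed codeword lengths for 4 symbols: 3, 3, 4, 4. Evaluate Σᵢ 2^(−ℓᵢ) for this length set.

0.375

With common denominator 2^4 = 16: Σ 2^(−ℓᵢ) = 2/16 + 2/16 + 1/16 + 1/16 = 6/16 = 0.375.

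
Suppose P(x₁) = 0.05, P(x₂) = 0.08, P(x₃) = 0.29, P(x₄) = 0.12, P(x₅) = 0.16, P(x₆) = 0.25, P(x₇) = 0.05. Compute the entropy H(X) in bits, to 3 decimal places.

H = −Σ pᵢ log₂ pᵢ.
−0.05·log₂(0.05) = 0.2161
−0.08·log₂(0.08) = 0.2915
−0.29·log₂(0.29) = 0.5179
−0.12·log₂(0.12) = 0.3671
−0.16·log₂(0.16) = 0.4230
−0.25·log₂(0.25) = 0.5000
−0.05·log₂(0.05) = 0.2161
Sum ≈ 2.5317 → 2.532 bits.

2.532 bits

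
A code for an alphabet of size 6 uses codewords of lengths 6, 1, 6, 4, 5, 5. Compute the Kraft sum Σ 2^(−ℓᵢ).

0.65625

With common denominator 2^6 = 64: Σ 2^(−ℓᵢ) = 1/64 + 32/64 + 1/64 + 4/64 + 2/64 + 2/64 = 42/64 = 0.65625.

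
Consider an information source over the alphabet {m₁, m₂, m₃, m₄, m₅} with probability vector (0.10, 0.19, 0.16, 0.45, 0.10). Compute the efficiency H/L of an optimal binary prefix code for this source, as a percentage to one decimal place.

Entropy H = −Σ p log₂ p ≈ 2.0610 bits.
Huffman merges: 1/10+1/10→1/5; 4/25+19/100→7/20; 1/5+7/20→11/20; 9/20+11/20→1. L = 21/10 ≈ 2.1000.
Efficiency = H/L = 2.0610/2.1000 = 98.1%.

98.1%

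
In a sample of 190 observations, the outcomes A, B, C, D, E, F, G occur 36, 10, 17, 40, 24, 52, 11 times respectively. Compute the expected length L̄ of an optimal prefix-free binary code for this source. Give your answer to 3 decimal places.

Probabilities are the counts divided by 190.
Repeatedly combine the two least-probable nodes; the expected code length is the sum of the merged weights.
merge 1/19 + 11/190 → 21/190
merge 17/190 + 21/190 → 1/5
merge 12/95 + 18/95 → 6/19
merge 1/5 + 4/19 → 39/95
merge 26/95 + 6/19 → 56/95
merge 39/95 + 56/95 → 1
L = 21/190 + 1/5 + 6/19 + 39/95 + 56/95 + 1 = 499/190 ≈ 2.626 bits/symbol.

2.626 bits/symbol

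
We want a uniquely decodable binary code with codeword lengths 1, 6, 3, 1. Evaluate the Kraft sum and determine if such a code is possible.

1.140625; no

With common denominator 2^6 = 64: Σ 2^(−ℓᵢ) = 32/64 + 1/64 + 8/64 + 32/64 = 73/64 = 1.140625.
Kraft's inequality requires Σ ≤ 1; here Σ = 1.140625 > 1, so no such prefix code exists.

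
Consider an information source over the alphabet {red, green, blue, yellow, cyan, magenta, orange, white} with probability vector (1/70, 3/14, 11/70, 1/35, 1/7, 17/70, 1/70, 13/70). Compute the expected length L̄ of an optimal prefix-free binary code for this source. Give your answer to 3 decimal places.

Repeatedly combine the two least-probable nodes; the expected code length is the sum of the merged weights.
merge 1/70 + 1/70 → 1/35
merge 1/35 + 1/35 → 2/35
merge 2/35 + 1/7 → 1/5
merge 11/70 + 13/70 → 12/35
merge 1/5 + 3/14 → 29/70
merge 17/70 + 12/35 → 41/70
merge 29/70 + 41/70 → 1
L = 1/35 + 2/35 + 1/5 + 12/35 + 29/70 + 41/70 + 1 = 92/35 ≈ 2.629 bits/symbol.

2.629 bits/symbol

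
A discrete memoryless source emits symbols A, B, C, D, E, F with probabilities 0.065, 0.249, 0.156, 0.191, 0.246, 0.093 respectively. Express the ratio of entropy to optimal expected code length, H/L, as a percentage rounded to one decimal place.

Entropy H = −Σ p log₂ p ≈ 2.4465 bits.
Huffman merges: 13/200+93/1000→79/500; 39/250+79/500→157/500; 191/1000+123/500→437/1000; 249/1000+157/500→563/1000; 437/1000+563/1000→1. L = 309/125 ≈ 2.4720.
Efficiency = H/L = 2.4465/2.4720 = 99.0%.

99.0%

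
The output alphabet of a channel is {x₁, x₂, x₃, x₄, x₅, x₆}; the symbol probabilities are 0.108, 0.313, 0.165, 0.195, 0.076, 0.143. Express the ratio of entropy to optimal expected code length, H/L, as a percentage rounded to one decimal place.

98.1%

Entropy H = −Σ p log₂ p ≈ 2.4439 bits.
Huffman merges: 19/250+27/250→23/125; 143/1000+33/200→77/250; 23/125+39/200→379/1000; 77/250+313/1000→621/1000; 379/1000+621/1000→1. L = 623/250 ≈ 2.4920.
Efficiency = H/L = 2.4439/2.4920 = 98.1%.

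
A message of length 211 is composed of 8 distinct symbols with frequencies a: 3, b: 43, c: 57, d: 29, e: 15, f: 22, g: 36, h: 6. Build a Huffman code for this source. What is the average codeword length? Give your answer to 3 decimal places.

2.682 bits/symbol

Probabilities are the counts divided by 211.
Repeatedly combine the two least-probable nodes; the expected code length is the sum of the merged weights.
merge 3/211 + 6/211 → 9/211
merge 9/211 + 15/211 → 24/211
merge 22/211 + 24/211 → 46/211
merge 29/211 + 36/211 → 65/211
merge 43/211 + 46/211 → 89/211
merge 57/211 + 65/211 → 122/211
merge 89/211 + 122/211 → 1
L = 9/211 + 24/211 + 46/211 + 65/211 + 89/211 + 122/211 + 1 = 566/211 ≈ 2.682 bits/symbol.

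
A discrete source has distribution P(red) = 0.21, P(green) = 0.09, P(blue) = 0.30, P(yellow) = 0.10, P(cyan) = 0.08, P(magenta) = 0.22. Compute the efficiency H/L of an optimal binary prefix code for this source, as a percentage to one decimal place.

Entropy H = −Σ p log₂ p ≈ 2.4108 bits.
Huffman merges: 2/25+9/100→17/100; 1/10+17/100→27/100; 21/100+11/50→43/100; 27/100+3/10→57/100; 43/100+57/100→1. L = 61/25 ≈ 2.4400.
Efficiency = H/L = 2.4108/2.4400 = 98.8%.

98.8%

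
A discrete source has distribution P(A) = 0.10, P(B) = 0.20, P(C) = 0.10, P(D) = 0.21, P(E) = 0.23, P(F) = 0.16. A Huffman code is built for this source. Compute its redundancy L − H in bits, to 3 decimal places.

Entropy H = −Σ p log₂ p ≈ 2.5123 bits.
Huffman merges: 1/10+1/10→1/5; 4/25+1/5→9/25; 1/5+21/100→41/100; 23/100+9/25→59/100; 41/100+59/100→1. L = 64/25 ≈ 2.5600.
L − H = 2.5600 − 2.5123 = 0.048 bits.

0.048 bits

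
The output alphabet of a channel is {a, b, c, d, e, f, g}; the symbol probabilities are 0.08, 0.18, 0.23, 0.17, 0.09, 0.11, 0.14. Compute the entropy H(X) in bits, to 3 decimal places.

H = −Σ pᵢ log₂ pᵢ.
−0.08·log₂(0.08) = 0.2915
−0.18·log₂(0.18) = 0.4453
−0.23·log₂(0.23) = 0.4877
−0.17·log₂(0.17) = 0.4346
−0.09·log₂(0.09) = 0.3127
−0.11·log₂(0.11) = 0.3503
−0.14·log₂(0.14) = 0.3971
Sum ≈ 2.7191 → 2.719 bits.

2.719 bits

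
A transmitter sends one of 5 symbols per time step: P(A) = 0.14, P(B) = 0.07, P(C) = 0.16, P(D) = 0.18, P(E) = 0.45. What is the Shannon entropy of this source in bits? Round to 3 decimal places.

2.052 bits

H = −Σ pᵢ log₂ pᵢ.
−0.14·log₂(0.14) = 0.3971
−0.07·log₂(0.07) = 0.2686
−0.16·log₂(0.16) = 0.4230
−0.18·log₂(0.18) = 0.4453
−0.45·log₂(0.45) = 0.5184
Sum ≈ 2.0524 → 2.052 bits.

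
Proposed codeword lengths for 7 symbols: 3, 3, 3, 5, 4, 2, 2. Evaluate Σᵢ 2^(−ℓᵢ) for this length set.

0.96875

With common denominator 2^5 = 32: Σ 2^(−ℓᵢ) = 4/32 + 4/32 + 4/32 + 1/32 + 2/32 + 8/32 + 8/32 = 31/32 = 0.96875.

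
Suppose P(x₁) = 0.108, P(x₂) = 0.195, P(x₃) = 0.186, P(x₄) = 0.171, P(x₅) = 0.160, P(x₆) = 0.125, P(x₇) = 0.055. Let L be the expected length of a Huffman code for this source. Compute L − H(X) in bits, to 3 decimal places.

Entropy H = −Σ p log₂ p ≈ 2.7219 bits.
Huffman merges: 11/200+27/250→163/1000; 1/8+4/25→57/200; 163/1000+171/1000→167/500; 93/500+39/200→381/1000; 57/200+167/500→619/1000; 381/1000+619/1000→1. L = 1391/500 ≈ 2.7820.
L − H = 2.7820 − 2.7219 = 0.060 bits.

0.060 bits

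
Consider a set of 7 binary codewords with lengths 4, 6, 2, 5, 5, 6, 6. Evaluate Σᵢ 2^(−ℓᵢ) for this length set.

With common denominator 2^6 = 64: Σ 2^(−ℓᵢ) = 4/64 + 1/64 + 16/64 + 2/64 + 2/64 + 1/64 + 1/64 = 27/64 = 0.421875.

0.421875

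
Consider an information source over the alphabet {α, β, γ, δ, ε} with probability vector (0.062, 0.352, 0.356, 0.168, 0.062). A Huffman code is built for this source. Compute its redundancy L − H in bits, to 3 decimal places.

Entropy H = −Σ p log₂ p ≈ 1.9905 bits.
Huffman merges: 31/500+31/500→31/250; 31/250+21/125→73/250; 73/250+44/125→161/250; 89/250+161/250→1. L = 103/50 ≈ 2.0600.
L − H = 2.0600 − 1.9905 = 0.070 bits.

0.070 bits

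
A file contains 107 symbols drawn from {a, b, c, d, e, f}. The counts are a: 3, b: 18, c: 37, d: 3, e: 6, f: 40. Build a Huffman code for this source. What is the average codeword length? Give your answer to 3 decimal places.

2.075 bits/symbol

Probabilities are the counts divided by 107.
Repeatedly combine the two least-probable nodes; the expected code length is the sum of the merged weights.
merge 3/107 + 3/107 → 6/107
merge 6/107 + 6/107 → 12/107
merge 12/107 + 18/107 → 30/107
merge 30/107 + 37/107 → 67/107
merge 40/107 + 67/107 → 1
L = 6/107 + 12/107 + 30/107 + 67/107 + 1 = 222/107 ≈ 2.075 bits/symbol.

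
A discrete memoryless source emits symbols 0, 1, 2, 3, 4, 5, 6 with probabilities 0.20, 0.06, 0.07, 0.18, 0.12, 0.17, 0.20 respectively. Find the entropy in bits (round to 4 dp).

2.6878 bits

H = −Σ pᵢ log₂ pᵢ.
−0.20·log₂(0.20) = 0.4644
−0.06·log₂(0.06) = 0.2435
−0.07·log₂(0.07) = 0.2686
−0.18·log₂(0.18) = 0.4453
−0.12·log₂(0.12) = 0.3671
−0.17·log₂(0.17) = 0.4346
−0.20·log₂(0.20) = 0.4644
Sum ≈ 2.6878 → 2.6878 bits.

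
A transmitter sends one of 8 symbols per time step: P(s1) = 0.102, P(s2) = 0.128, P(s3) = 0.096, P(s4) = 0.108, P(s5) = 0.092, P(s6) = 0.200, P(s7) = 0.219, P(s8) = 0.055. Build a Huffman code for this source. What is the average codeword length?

Repeatedly combine the two least-probable nodes; the expected code length is the sum of the merged weights.
merge 11/200 + 23/250 → 147/1000
merge 12/125 + 51/500 → 99/500
merge 27/250 + 16/125 → 59/250
merge 147/1000 + 99/500 → 69/200
merge 1/5 + 219/1000 → 419/1000
merge 59/250 + 69/200 → 581/1000
merge 419/1000 + 581/1000 → 1
L = 147/1000 + 99/500 + 59/250 + 69/200 + 419/1000 + 581/1000 + 1 = 1463/500 = 2.926 bits/symbol.

2.926 bits/symbol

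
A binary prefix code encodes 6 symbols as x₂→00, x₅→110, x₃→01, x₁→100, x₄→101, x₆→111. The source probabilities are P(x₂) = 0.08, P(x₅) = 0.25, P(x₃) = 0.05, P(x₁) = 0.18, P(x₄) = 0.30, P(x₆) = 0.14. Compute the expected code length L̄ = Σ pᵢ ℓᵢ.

2.87 bits/symbol

L̄ = Σ pᵢ·ℓᵢ = 0.08·2 + 0.25·3 + 0.05·2 + 0.18·3 + 0.30·3 + 0.14·3 = 2.87 bits/symbol.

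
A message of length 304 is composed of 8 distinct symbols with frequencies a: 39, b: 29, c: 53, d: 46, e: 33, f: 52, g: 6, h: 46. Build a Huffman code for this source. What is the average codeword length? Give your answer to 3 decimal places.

Probabilities are the counts divided by 304.
Repeatedly combine the two least-probable nodes; the expected code length is the sum of the merged weights.
merge 3/152 + 29/304 → 35/304
merge 33/304 + 35/304 → 17/76
merge 39/304 + 23/152 → 85/304
merge 23/152 + 13/76 → 49/152
merge 53/304 + 17/76 → 121/304
merge 85/304 + 49/152 → 183/304
merge 121/304 + 183/304 → 1
L = 35/304 + 17/76 + 85/304 + 49/152 + 121/304 + 183/304 + 1 = 447/152 ≈ 2.941 bits/symbol.

2.941 bits/symbol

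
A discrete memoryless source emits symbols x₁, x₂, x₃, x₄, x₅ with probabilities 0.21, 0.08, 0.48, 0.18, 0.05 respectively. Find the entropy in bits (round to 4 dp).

H = −Σ pᵢ log₂ pᵢ.
−0.21·log₂(0.21) = 0.4728
−0.08·log₂(0.08) = 0.2915
−0.48·log₂(0.48) = 0.5083
−0.18·log₂(0.18) = 0.4453
−0.05·log₂(0.05) = 0.2161
Sum ≈ 1.9340 → 1.9340 bits.

1.9340 bits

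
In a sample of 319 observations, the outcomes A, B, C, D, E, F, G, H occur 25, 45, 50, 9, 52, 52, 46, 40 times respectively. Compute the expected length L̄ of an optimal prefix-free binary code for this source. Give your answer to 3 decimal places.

Probabilities are the counts divided by 319.
Repeatedly combine the two least-probable nodes; the expected code length is the sum of the merged weights.
merge 9/319 + 25/319 → 34/319
merge 34/319 + 40/319 → 74/319
merge 45/319 + 46/319 → 91/319
merge 50/319 + 52/319 → 102/319
merge 52/319 + 74/319 → 126/319
merge 91/319 + 102/319 → 193/319
merge 126/319 + 193/319 → 1
L = 34/319 + 74/319 + 91/319 + 102/319 + 126/319 + 193/319 + 1 = 939/319 ≈ 2.944 bits/symbol.

2.944 bits/symbol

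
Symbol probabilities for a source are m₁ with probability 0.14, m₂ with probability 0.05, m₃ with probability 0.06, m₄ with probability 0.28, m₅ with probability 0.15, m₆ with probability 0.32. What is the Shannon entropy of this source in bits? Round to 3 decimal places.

H = −Σ pᵢ log₂ pᵢ.
−0.14·log₂(0.14) = 0.3971
−0.05·log₂(0.05) = 0.2161
−0.06·log₂(0.06) = 0.2435
−0.28·log₂(0.28) = 0.5142
−0.15·log₂(0.15) = 0.4105
−0.32·log₂(0.32) = 0.5260
Sum ≈ 2.3075 → 2.308 bits.

2.308 bits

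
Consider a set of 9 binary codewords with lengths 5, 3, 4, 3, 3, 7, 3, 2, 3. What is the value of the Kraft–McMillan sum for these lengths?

With common denominator 2^7 = 128: Σ 2^(−ℓᵢ) = 4/128 + 16/128 + 8/128 + 16/128 + 16/128 + 1/128 + 16/128 + 32/128 + 16/128 = 125/128 = 0.9765625.

0.9765625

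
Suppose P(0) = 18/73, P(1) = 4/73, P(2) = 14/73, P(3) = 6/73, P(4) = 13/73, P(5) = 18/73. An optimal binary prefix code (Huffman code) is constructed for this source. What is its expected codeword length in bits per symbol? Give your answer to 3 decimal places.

2.452 bits/symbol

Repeatedly combine the two least-probable nodes; the expected code length is the sum of the merged weights.
merge 4/73 + 6/73 → 10/73
merge 10/73 + 13/73 → 23/73
merge 14/73 + 18/73 → 32/73
merge 18/73 + 23/73 → 41/73
merge 32/73 + 41/73 → 1
L = 10/73 + 23/73 + 32/73 + 41/73 + 1 = 179/73 ≈ 2.452 bits/symbol.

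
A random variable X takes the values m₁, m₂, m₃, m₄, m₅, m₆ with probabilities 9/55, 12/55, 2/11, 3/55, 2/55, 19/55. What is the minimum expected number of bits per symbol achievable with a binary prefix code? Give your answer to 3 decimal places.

2.345 bits/symbol

Repeatedly combine the two least-probable nodes; the expected code length is the sum of the merged weights.
merge 2/55 + 3/55 → 1/11
merge 1/11 + 9/55 → 14/55
merge 2/11 + 12/55 → 2/5
merge 14/55 + 19/55 → 3/5
merge 2/5 + 3/5 → 1
L = 1/11 + 14/55 + 2/5 + 3/5 + 1 = 129/55 ≈ 2.345 bits/symbol.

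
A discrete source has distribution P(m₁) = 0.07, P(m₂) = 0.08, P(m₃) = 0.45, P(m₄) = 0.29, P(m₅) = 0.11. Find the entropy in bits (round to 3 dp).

1.947 bits

H = −Σ pᵢ log₂ pᵢ.
−0.07·log₂(0.07) = 0.2686
−0.08·log₂(0.08) = 0.2915
−0.45·log₂(0.45) = 0.5184
−0.29·log₂(0.29) = 0.5179
−0.11·log₂(0.11) = 0.3503
Sum ≈ 1.9467 → 1.947 bits.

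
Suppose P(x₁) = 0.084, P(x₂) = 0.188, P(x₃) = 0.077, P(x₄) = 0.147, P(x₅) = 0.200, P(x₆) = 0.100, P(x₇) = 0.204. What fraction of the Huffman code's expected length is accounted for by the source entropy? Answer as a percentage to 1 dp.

98.3%

Entropy H = −Σ p log₂ p ≈ 2.7093 bits.
Huffman merges: 77/1000+21/250→161/1000; 1/10+147/1000→247/1000; 161/1000+47/250→349/1000; 1/5+51/250→101/250; 247/1000+349/1000→149/250; 101/250+149/250→1. L = 2757/1000 ≈ 2.7570.
Efficiency = H/L = 2.7093/2.7570 = 98.3%.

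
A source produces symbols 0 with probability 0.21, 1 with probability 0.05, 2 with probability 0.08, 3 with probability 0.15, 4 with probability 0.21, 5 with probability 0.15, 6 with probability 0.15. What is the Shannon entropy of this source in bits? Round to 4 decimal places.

H = −Σ pᵢ log₂ pᵢ.
−0.21·log₂(0.21) = 0.4728
−0.05·log₂(0.05) = 0.2161
−0.08·log₂(0.08) = 0.2915
−0.15·log₂(0.15) = 0.4105
−0.21·log₂(0.21) = 0.4728
−0.15·log₂(0.15) = 0.4105
−0.15·log₂(0.15) = 0.4105
Sum ≈ 2.6849 → 2.6849 bits.

2.6849 bits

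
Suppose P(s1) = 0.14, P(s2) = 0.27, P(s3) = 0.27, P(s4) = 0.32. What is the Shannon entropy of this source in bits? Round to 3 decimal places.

1.943 bits

H = −Σ pᵢ log₂ pᵢ.
−0.14·log₂(0.14) = 0.3971
−0.27·log₂(0.27) = 0.5100
−0.27·log₂(0.27) = 0.5100
−0.32·log₂(0.32) = 0.5260
Sum ≈ 1.9432 → 1.943 bits.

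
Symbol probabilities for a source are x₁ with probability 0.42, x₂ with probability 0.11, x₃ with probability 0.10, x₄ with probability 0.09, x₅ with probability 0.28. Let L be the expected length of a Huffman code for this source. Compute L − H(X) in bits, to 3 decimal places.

0.035 bits

Entropy H = −Σ p log₂ p ≈ 2.0350 bits.
Huffman merges: 9/100+1/10→19/100; 11/100+19/100→3/10; 7/25+3/10→29/50; 21/50+29/50→1. L = 207/100 ≈ 2.0700.
L − H = 2.0700 − 2.0350 = 0.035 bits.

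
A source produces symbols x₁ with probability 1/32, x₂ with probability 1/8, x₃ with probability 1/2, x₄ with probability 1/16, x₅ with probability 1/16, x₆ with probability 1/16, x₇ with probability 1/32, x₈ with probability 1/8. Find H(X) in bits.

2.3125 bits

Each probability is a power of 1/2, so log₂(1/p) is an integer.
H = Σ p·log₂(1/p) = 1/32·5 + 1/8·3 + 1/2·1 + 1/16·4 + 1/16·4 + 1/16·4 + 1/32·5 + 1/8·3 = 2.3125 bits.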